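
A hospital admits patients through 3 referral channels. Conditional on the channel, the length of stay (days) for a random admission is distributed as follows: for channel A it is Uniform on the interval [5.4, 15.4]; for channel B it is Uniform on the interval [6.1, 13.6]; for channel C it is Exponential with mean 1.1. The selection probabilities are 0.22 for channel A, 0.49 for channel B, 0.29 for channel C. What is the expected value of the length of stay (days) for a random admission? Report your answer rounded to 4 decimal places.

7.4335

Component means — A: 10.4; B: 9.85; C: 1.1.
E[X] = 0.22·10.4 + 0.49·9.85 + 0.29·1.1 = 7.4335.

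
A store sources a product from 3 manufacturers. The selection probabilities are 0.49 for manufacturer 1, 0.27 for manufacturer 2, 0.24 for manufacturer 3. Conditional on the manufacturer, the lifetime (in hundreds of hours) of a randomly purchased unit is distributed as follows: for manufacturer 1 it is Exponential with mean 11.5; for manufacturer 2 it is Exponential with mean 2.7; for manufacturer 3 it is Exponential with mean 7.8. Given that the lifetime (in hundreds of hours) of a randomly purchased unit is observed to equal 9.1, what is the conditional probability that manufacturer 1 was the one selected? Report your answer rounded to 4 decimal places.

Likelihoods f(9.1 | ·): 1: 0.0394133; 2: 0.0127322; 3: 0.0399235.
Posterior ∝ prior × likelihood. Numerator for 1: 0.49·0.0394133 = 0.0193125.
Normalizing constant: 0.49·0.0394133 + 0.27·0.0127322 + 0.24·0.0399235 = 0.0323319.
P(1 | observation) = 0.0193125 / 0.0323319 = 0.597322.

0.5973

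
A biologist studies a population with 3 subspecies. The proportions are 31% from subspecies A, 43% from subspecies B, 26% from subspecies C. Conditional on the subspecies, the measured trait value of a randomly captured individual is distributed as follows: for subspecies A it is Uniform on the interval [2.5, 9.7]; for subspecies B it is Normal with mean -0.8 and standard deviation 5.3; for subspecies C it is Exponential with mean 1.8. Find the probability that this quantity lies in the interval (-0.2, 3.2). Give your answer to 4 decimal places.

0.3450

Conditional on each subspecies, P(-0.2 < X < 3.2): A: 0.0972222; B: 0.229724; C: 0.830987.
By total probability, P(-0.2 < X < 3.2) = 0.31·0.0972222 + 0.43·0.229724 + 0.26·0.830987 = 0.344977.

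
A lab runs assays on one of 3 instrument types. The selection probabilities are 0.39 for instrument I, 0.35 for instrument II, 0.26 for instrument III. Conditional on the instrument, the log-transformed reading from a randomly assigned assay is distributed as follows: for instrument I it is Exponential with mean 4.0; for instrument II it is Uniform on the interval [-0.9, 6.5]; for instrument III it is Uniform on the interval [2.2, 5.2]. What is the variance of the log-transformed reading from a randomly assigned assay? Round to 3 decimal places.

8.312

Per component, I: μ=4, E[X²]=32; II: μ=2.8, E[X²]=12.4033; III: μ=3.7, E[X²]=14.44.
E[X] = 0.39·4 + 0.35·2.8 + 0.26·3.7 = 3.502.
E[X²] = 0.39·32 + 0.35·12.4033 + 0.26·14.44 = 20.5756.
Var(X) = E[X²] − (E[X])² = 20.5756 − 12.264 = 8.31156.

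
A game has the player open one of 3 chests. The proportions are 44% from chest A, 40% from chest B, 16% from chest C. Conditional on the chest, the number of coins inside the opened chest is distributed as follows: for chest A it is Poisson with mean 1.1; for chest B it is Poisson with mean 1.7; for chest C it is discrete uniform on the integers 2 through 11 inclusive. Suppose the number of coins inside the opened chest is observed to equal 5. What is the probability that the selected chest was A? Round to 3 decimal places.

Likelihoods P(X=5 | ·): A: 0.00446744; B: 0.0216154; C: 0.1.
Posterior ∝ prior × likelihood. Numerator for A: 0.44·0.00446744 = 0.00196567.
Normalizing constant: 0.44·0.00446744 + 0.4·0.0216154 + 0.16·0.1 = 0.0266118.
P(A | observation) = 0.00196567 / 0.0266118 = 0.0738646.

0.074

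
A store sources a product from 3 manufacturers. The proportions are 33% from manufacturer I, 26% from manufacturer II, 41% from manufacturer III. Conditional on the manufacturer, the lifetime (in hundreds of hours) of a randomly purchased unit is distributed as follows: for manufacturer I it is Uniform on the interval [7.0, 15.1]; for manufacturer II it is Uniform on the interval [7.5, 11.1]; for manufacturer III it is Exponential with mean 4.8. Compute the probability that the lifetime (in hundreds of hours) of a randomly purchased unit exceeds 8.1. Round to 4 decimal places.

0.5777

Conditional on each manufacturer, P(X > 8.1): I: 0.864198; II: 0.833333; III: 0.184981.
By total probability, P(X > 8.1) = 0.33·0.864198 + 0.26·0.833333 + 0.41·0.184981 = 0.577694.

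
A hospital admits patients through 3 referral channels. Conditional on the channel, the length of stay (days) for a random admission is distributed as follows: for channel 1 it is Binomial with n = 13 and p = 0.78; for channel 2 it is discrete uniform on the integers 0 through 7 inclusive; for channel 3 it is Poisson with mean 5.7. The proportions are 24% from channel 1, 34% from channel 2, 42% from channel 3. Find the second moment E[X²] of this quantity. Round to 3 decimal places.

For each component E[X²] = Var + (mean)², giving 1: 105.05; 2: 17.5; 3: 38.19.
Overall E[X²] = 0.24·105.05 + 0.34·17.5 + 0.42·38.19 = 47.2019.

47.202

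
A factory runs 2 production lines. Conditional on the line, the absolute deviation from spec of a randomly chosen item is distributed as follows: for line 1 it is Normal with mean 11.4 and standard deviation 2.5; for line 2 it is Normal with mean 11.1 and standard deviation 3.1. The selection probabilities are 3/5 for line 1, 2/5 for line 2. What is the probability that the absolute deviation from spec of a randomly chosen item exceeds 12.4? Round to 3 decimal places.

Conditional on each line, P(X > 12.4): 1: 0.344578; 2: 0.337478.
By total probability, P(X > 12.4) = 0.6·0.344578 + 0.4·0.337478 = 0.341738.

0.342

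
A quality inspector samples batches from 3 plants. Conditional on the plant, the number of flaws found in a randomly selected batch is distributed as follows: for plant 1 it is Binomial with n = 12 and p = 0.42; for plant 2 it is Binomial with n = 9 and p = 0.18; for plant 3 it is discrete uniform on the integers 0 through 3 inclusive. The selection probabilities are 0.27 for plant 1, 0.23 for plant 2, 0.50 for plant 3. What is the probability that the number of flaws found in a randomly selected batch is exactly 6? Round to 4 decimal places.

0.0525

Conditional on each plant, P(X = 6): 1: 0.193079; 2: 0.00157527; 3: 0.
By total probability, P(X = 6) = 0.27·0.193079 + 0.23·0.00157527 + 0.5·0 = 0.0524937.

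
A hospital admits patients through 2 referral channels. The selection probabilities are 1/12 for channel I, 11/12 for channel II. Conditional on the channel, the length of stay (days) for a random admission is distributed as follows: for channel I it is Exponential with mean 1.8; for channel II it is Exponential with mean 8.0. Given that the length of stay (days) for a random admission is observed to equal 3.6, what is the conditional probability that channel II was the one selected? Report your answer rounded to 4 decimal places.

0.9210

Likelihoods f(3.6 | ·): I: 0.0751863; II: 0.0797035.
Posterior ∝ prior × likelihood. Numerator for II: 0.916667·0.0797035 = 0.0730616.
Normalizing constant: 0.0833333·0.0751863 + 0.916667·0.0797035 = 0.0793271.
P(II | observation) = 0.0730616 / 0.0793271 = 0.921017.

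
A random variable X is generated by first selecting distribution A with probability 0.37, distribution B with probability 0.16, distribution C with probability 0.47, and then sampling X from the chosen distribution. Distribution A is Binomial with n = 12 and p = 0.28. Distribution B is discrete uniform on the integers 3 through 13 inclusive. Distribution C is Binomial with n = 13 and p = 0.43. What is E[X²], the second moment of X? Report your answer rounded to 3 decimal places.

For each component E[X²] = Var + (mean)², giving A: 13.7088; B: 74; C: 34.4344.
Overall E[X²] = 0.37·13.7088 + 0.16·74 + 0.47·34.4344 = 33.0964.

33.096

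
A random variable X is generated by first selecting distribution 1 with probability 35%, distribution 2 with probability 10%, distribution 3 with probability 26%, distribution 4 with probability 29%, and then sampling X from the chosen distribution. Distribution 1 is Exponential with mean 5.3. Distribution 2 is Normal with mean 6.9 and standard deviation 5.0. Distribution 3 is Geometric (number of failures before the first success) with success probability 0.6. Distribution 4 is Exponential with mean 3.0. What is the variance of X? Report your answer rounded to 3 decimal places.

19.672

Per component, 1: μ=5.3, E[X²]=56.18; 2: μ=6.9, E[X²]=72.61; 3: μ=0.666667, E[X²]=1.55556; 4: μ=3, E[X²]=18.
E[X] = 0.35·5.3 + 0.1·6.9 + 0.26·0.666667 + 0.29·3 = 3.58833.
E[X²] = 0.35·56.18 + 0.1·72.61 + 0.26·1.55556 + 0.29·18 = 32.5484.
Var(X) = E[X²] − (E[X])² = 32.5484 − 12.8761 = 19.6723.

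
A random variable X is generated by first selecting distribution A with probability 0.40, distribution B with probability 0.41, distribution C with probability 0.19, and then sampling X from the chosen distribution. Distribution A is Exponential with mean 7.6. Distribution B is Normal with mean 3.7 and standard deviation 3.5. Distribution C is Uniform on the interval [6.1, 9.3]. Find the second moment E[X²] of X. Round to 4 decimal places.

68.2706

For each component E[X²] = Var + (mean)², giving A: 115.52; B: 25.94; C: 60.1433.
Overall E[X²] = 0.4·115.52 + 0.41·25.94 + 0.19·60.1433 = 68.2706.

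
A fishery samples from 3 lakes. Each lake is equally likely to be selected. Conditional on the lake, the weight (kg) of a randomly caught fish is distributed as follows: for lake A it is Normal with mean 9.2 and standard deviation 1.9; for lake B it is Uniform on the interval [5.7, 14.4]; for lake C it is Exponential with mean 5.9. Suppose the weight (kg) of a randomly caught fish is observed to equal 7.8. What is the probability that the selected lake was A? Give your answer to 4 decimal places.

Likelihoods f(7.8 | ·): A: 0.160051; B: 0.114943; C: 0.0451852.
Posterior ∝ prior × likelihood. Numerator for A: 0.333333·0.160051 = 0.0533505.
Normalizing constant: 0.333333·0.160051 + 0.333333·0.114943 + 0.333333·0.0451852 = 0.106726.
P(A | observation) = 0.0533505 / 0.106726 = 0.499881.

0.4999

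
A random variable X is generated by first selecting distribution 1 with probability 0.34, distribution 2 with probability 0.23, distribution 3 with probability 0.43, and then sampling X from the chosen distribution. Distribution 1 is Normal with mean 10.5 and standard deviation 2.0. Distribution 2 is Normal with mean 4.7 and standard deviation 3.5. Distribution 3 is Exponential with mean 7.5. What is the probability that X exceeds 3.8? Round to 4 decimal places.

0.7373

Conditional on each component, P(X > 3.8): 1: 0.999596; 2: 0.601466; 3: 0.602501.
By total probability, P(X > 3.8) = 0.34·0.999596 + 0.23·0.601466 + 0.43·0.602501 = 0.737275.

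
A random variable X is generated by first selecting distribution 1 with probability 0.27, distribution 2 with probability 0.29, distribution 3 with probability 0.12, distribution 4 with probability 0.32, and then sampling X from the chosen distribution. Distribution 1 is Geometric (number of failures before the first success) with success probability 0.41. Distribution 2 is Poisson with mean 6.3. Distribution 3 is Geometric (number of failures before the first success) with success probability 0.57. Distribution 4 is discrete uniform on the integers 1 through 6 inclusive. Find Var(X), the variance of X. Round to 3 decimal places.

8.186

Per component, 1: μ=1.43902, E[X²]=5.58061; 2: μ=6.3, E[X²]=45.99; 3: μ=0.754386, E[X²]=1.89258; 4: μ=3.5, E[X²]=15.1667.
E[X] = 0.27·1.43902 + 0.29·6.3 + 0.12·0.754386 + 0.32·3.5 = 3.42606.
E[X²] = 0.27·5.58061 + 0.29·45.99 + 0.12·1.89258 + 0.32·15.1667 = 19.9243.
Var(X) = E[X²] − (E[X])² = 19.9243 − 11.7379 = 8.1864.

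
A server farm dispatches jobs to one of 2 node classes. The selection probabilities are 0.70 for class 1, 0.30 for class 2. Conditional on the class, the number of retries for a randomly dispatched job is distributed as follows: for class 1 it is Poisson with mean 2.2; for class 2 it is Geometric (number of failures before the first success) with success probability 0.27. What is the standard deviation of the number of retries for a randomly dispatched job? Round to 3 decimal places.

Per component, 1: μ=2.2, E[X²]=7.04; 2: μ=2.7037, E[X²]=17.3237.
E[X] = 0.7·2.2 + 0.3·2.7037 = 2.35111.
E[X²] = 0.7·7.04 + 0.3·17.3237 = 10.1251.
Var(X) = E[X²] − (E[X])² = 10.1251 − 5.52772 = 4.5974.
SD(X) = √4.5974 = 2.14415.

2.144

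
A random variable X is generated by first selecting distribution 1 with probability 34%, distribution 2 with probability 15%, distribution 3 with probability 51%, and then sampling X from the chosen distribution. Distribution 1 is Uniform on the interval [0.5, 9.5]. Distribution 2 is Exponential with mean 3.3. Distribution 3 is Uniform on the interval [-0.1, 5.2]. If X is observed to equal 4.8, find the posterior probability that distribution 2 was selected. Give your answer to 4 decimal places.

Likelihoods f(4.8 | ·): 1: 0.111111; 2: 0.0707595; 3: 0.188679.
Posterior ∝ prior × likelihood. Numerator for 2: 0.15·0.0707595 = 0.0106139.
Normalizing constant: 0.34·0.111111 + 0.15·0.0707595 + 0.51·0.188679 = 0.144618.
P(2 | observation) = 0.0106139 / 0.144618 = 0.0733928.

0.0734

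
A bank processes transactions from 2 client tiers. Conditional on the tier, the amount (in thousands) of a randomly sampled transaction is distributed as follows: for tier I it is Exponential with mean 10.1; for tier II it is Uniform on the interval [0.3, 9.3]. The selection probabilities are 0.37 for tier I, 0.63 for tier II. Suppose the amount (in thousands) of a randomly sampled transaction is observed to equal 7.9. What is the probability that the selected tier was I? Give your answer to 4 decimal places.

0.1931

Likelihoods f(7.9 | ·): I: 0.045288; II: 0.111111.
Posterior ∝ prior × likelihood. Numerator for I: 0.37·0.045288 = 0.0167566.
Normalizing constant: 0.37·0.045288 + 0.63·0.111111 = 0.0867566.
P(I | observation) = 0.0167566 / 0.0867566 = 0.193145.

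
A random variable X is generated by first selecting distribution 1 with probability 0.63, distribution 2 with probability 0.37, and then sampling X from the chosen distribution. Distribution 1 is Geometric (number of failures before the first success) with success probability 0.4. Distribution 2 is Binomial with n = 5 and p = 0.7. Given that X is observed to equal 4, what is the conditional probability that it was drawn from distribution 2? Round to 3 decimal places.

0.803

Likelihoods P(X=4 | ·): 1: 0.05184; 2: 0.36015.
Posterior ∝ prior × likelihood. Numerator for 2: 0.37·0.36015 = 0.133255.
Normalizing constant: 0.63·0.05184 + 0.37·0.36015 = 0.165915.
P(2 | observation) = 0.133255 / 0.165915 = 0.803157.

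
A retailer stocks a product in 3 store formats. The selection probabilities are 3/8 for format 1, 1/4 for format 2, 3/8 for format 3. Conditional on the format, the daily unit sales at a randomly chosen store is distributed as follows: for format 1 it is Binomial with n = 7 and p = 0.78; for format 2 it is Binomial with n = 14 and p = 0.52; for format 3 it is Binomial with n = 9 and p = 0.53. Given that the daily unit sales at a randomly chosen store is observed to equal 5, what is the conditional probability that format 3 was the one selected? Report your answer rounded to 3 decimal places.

0.415

Likelihoods P(X=5 | ·): 1: 0.293452; 2: 0.102956; 3: 0.257123.
Posterior ∝ prior × likelihood. Numerator for 3: 0.375·0.257123 = 0.0964212.
Normalizing constant: 0.375·0.293452 + 0.25·0.102956 + 0.375·0.257123 = 0.232205.
P(3 | observation) = 0.0964212 / 0.232205 = 0.415242.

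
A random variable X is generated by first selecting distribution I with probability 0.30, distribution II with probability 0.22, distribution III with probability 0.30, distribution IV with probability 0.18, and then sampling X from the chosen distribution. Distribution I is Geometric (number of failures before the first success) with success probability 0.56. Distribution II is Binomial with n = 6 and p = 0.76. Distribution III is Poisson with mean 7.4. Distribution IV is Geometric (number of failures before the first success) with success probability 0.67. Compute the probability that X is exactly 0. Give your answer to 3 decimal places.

Conditional on each component, P(X = 0): I: 0.56; II: 0.000191103; III: 0.000611253; IV: 0.67.
By total probability, P(X = 0) = 0.3·0.56 + 0.22·0.000191103 + 0.3·0.000611253 + 0.18·0.67 = 0.288825.

0.289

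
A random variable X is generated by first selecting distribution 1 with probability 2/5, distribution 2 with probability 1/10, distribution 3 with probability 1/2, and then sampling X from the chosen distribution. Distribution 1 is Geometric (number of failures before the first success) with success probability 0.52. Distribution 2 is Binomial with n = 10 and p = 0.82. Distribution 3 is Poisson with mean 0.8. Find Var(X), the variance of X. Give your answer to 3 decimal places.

6.117

Per component, 1: μ=0.923077, E[X²]=2.62722; 2: μ=8.2, E[X²]=68.716; 3: μ=0.8, E[X²]=1.44.
E[X] = 0.4·0.923077 + 0.1·8.2 + 0.5·0.8 = 1.58923.
E[X²] = 0.4·2.62722 + 0.1·68.716 + 0.5·1.44 = 8.64249.
Var(X) = E[X²] − (E[X])² = 8.64249 − 2.52565 = 6.11683.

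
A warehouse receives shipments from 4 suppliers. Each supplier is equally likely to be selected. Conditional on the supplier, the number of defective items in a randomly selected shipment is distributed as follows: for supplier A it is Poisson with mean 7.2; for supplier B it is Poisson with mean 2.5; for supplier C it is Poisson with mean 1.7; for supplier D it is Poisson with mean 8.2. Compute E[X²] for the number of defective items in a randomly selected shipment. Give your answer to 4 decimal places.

For each component E[X²] = Var + (mean)², giving A: 59.04; B: 8.75; C: 4.59; D: 75.44.
Overall E[X²] = 0.25·59.04 + 0.25·8.75 + 0.25·4.59 + 0.25·75.44 = 36.955.

36.9550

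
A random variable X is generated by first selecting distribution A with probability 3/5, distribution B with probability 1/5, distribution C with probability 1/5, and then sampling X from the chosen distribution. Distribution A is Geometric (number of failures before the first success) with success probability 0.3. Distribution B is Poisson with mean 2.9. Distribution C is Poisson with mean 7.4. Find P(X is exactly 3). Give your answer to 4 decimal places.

Conditional on each component, P(X = 3): A: 0.1029; B: 0.22366; C: 0.0412824.
By total probability, P(X = 3) = 0.6·0.1029 + 0.2·0.22366 + 0.2·0.0412824 = 0.114729.

0.1147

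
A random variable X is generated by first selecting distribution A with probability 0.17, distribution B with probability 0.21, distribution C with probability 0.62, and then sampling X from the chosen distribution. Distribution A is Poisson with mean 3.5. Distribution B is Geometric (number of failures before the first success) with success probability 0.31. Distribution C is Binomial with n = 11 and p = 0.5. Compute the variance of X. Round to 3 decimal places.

Per component, A: μ=3.5, E[X²]=15.75; B: μ=2.22581, E[X²]=12.1342; C: μ=5.5, E[X²]=33.
E[X] = 0.17·3.5 + 0.21·2.22581 + 0.62·5.5 = 4.47242.
E[X²] = 0.17·15.75 + 0.21·12.1342 + 0.62·33 = 25.6857.
Var(X) = E[X²] − (E[X])² = 25.6857 − 20.0025 = 5.68315.

5.683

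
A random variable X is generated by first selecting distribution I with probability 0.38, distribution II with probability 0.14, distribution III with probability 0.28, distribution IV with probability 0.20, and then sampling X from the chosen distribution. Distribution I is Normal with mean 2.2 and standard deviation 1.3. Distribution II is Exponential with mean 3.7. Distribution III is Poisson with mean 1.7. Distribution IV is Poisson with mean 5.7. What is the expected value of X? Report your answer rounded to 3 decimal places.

Component means — I: 2.2; II: 3.7; III: 1.7; IV: 5.7.
E[X] = 0.38·2.2 + 0.14·3.7 + 0.28·1.7 + 0.2·5.7 = 2.97.

2.970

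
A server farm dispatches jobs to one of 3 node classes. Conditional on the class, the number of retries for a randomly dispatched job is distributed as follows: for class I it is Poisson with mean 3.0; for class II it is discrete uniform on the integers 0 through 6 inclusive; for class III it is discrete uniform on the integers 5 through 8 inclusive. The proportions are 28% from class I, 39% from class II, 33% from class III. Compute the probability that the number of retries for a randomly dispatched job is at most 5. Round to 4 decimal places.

0.6733

Conditional on each class, P(X ≤ 5): I: 0.916082; II: 0.857143; III: 0.25.
By total probability, P(X ≤ 5) = 0.28·0.916082 + 0.39·0.857143 + 0.33·0.25 = 0.673289.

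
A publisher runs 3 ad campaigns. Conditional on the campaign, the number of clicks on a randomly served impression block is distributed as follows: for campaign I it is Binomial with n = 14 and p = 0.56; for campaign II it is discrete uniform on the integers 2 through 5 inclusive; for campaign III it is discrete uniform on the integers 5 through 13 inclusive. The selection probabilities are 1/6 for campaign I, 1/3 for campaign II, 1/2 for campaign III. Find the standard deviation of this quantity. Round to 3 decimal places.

3.244

Per component, I: μ=7.84, E[X²]=64.9152; II: μ=3.5, E[X²]=13.5; III: μ=9, E[X²]=87.6667.
E[X] = 0.166667·7.84 + 0.333333·3.5 + 0.5·9 = 6.97333.
E[X²] = 0.166667·64.9152 + 0.333333·13.5 + 0.5·87.6667 = 59.1525.
Var(X) = E[X²] − (E[X])² = 59.1525 − 48.6274 = 10.5252.
SD(X) = √10.5252 = 3.24425.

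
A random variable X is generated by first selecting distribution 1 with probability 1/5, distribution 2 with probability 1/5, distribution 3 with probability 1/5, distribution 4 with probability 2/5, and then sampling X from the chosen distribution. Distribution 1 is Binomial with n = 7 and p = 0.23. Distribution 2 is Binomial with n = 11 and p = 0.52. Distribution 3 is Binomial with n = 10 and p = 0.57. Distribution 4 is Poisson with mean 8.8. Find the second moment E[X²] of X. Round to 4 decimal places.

For each component E[X²] = Var + (mean)², giving 1: 3.8318; 2: 35.464; 3: 34.941; 4: 86.24.
Overall E[X²] = 0.2·3.8318 + 0.2·35.464 + 0.2·34.941 + 0.4·86.24 = 49.3434.

49.3434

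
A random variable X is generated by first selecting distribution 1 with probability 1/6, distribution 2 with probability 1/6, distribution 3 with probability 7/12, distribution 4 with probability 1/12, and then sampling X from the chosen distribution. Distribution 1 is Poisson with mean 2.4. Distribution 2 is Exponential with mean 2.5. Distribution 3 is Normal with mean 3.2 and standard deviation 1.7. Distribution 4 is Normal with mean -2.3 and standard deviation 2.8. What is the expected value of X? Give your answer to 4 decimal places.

2.4917

Component means — 1: 2.4; 2: 2.5; 3: 3.2; 4: -2.3.
E[X] = 0.166667·2.4 + 0.166667·2.5 + 0.583333·3.2 + 0.0833333·-2.3 = 2.49167.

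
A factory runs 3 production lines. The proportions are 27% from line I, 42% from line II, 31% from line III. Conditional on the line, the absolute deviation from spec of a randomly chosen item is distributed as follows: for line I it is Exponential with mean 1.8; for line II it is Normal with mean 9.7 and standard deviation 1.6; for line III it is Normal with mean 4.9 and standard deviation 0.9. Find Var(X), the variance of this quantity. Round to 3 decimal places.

Per component, I: μ=1.8, E[X²]=6.48; II: μ=9.7, E[X²]=96.65; III: μ=4.9, E[X²]=24.82.
E[X] = 0.27·1.8 + 0.42·9.7 + 0.31·4.9 = 6.079.
E[X²] = 0.27·6.48 + 0.42·96.65 + 0.31·24.82 = 50.0368.
Var(X) = E[X²] − (E[X])² = 50.0368 − 36.9542 = 13.0826.

13.083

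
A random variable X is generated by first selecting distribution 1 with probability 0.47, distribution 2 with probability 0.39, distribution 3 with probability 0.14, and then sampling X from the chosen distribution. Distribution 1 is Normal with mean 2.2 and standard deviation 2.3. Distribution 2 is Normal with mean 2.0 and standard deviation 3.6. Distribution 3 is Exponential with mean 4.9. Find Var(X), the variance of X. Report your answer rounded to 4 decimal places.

Per component, 1: μ=2.2, E[X²]=10.13; 2: μ=2, E[X²]=16.96; 3: μ=4.9, E[X²]=48.02.
E[X] = 0.47·2.2 + 0.39·2 + 0.14·4.9 = 2.5.
E[X²] = 0.47·10.13 + 0.39·16.96 + 0.14·48.02 = 18.0983.
Var(X) = E[X²] − (E[X])² = 18.0983 − 6.25 = 11.8483.

11.8483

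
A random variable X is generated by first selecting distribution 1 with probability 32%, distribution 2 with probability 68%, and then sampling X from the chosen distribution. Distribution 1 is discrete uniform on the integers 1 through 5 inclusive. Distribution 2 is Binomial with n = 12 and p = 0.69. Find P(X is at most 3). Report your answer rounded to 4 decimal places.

Conditional on each component, P(X ≤ 3): 1: 0.6; 2: 0.00219022.
By total probability, P(X ≤ 3) = 0.32·0.6 + 0.68·0.00219022 = 0.193489.

0.1935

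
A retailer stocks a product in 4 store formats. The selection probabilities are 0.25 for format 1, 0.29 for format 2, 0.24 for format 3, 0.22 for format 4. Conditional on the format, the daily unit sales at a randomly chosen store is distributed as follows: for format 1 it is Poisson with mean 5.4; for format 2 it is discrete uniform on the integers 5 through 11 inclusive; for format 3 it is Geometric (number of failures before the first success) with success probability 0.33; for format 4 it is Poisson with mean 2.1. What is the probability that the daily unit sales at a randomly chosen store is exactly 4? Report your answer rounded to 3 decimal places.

0.078

Conditional on each format, P(X = 4): 1: 0.16002; 2: 0; 3: 0.0664987; 4: 0.099231.
By total probability, P(X = 4) = 0.25·0.16002 + 0.29·0 + 0.24·0.0664987 + 0.22·0.099231 = 0.0777955.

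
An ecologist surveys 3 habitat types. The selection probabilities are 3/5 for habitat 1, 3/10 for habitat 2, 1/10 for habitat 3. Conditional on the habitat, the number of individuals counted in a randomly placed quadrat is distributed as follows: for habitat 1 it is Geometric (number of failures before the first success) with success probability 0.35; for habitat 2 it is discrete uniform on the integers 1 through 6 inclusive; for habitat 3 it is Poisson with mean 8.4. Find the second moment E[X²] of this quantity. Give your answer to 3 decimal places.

17.699

For each component E[X²] = Var + (mean)², giving 1: 8.7551; 2: 15.1667; 3: 78.96.
Overall E[X²] = 0.6·8.7551 + 0.3·15.1667 + 0.1·78.96 = 17.6991.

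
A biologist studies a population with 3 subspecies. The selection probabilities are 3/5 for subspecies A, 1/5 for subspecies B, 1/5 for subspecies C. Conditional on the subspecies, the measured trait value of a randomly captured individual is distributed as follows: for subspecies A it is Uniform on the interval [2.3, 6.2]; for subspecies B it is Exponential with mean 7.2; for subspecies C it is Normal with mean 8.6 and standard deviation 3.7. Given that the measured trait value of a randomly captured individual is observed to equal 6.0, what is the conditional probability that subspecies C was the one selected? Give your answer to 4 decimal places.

0.0922

Likelihoods f(6.0 | ·): A: 0.25641; B: 0.0603609; C: 0.0842331.
Posterior ∝ prior × likelihood. Numerator for C: 0.2·0.0842331 = 0.0168466.
Normalizing constant: 0.6·0.25641 + 0.2·0.0603609 + 0.2·0.0842331 = 0.182765.
P(C | observation) = 0.0168466 / 0.182765 = 0.0921765.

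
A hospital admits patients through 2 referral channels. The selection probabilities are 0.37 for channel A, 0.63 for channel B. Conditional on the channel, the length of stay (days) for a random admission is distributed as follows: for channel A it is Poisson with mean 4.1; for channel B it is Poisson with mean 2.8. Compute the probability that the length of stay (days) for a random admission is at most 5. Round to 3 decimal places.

0.874

Conditional on each channel, P(X ≤ 5): A: 0.769312; B: 0.93489.
By total probability, P(X ≤ 5) = 0.37·0.769312 + 0.63·0.93489 = 0.873626.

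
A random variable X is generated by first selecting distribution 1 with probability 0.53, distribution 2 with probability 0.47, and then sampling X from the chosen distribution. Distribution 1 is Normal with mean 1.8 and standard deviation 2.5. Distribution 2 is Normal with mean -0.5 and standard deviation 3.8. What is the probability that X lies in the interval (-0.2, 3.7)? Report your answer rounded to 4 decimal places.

Conditional on each component, P(-0.2 < X < 3.7): 1: 0.564517; 2: 0.334014.
By total probability, P(-0.2 < X < 3.7) = 0.53·0.564517 + 0.47·0.334014 = 0.456181.

0.4562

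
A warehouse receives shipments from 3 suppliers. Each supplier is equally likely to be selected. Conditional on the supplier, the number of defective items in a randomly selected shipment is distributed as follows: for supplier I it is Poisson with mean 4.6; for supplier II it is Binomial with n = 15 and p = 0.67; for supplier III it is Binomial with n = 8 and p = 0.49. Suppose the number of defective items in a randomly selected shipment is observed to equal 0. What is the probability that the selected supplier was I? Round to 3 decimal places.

Likelihoods P(X=0 | ·): I: 0.0100518; II: 5.99389e-08; III: 0.00457679.
Posterior ∝ prior × likelihood. Numerator for I: 0.333333·0.0100518 = 0.00335061.
Normalizing constant: 0.333333·0.0100518 + 0.333333·5.99389e-08 + 0.333333·0.00457679 = 0.00487623.
P(I | observation) = 0.00335061 / 0.00487623 = 0.687132.

0.687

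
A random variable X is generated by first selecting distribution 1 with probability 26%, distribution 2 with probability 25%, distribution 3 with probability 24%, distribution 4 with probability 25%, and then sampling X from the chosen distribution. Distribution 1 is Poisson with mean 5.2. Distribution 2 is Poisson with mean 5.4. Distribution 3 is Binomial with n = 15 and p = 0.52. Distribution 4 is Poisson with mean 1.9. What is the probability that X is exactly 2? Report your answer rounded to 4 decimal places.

Conditional on each component, P(X = 2): 1: 0.074584; 2: 0.0658518; 3: 0.0020386; 4: 0.269971.
By total probability, P(X = 2) = 0.26·0.074584 + 0.25·0.0658518 + 0.24·0.0020386 + 0.25·0.269971 = 0.103837.

0.1038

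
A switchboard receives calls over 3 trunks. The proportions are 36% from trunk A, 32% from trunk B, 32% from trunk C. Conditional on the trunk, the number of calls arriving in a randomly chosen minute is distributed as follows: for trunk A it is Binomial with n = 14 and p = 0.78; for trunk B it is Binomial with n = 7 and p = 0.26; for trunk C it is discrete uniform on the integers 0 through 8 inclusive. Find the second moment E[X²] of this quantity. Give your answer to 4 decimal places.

For each component E[X²] = Var + (mean)², giving A: 121.649; B: 4.6592; C: 22.6667.
Overall E[X²] = 0.36·121.649 + 0.32·4.6592 + 0.32·22.6667 = 52.5378.

52.5378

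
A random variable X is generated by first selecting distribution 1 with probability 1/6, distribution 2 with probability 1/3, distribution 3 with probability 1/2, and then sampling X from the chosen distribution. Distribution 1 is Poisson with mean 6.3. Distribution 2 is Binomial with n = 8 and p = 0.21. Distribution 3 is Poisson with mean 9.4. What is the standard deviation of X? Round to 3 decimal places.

4.256

Per component, 1: μ=6.3, E[X²]=45.99; 2: μ=1.68, E[X²]=4.1496; 3: μ=9.4, E[X²]=97.76.
E[X] = 0.166667·6.3 + 0.333333·1.68 + 0.5·9.4 = 6.31.
E[X²] = 0.166667·45.99 + 0.333333·4.1496 + 0.5·97.76 = 57.9282.
Var(X) = E[X²] − (E[X])² = 57.9282 − 39.8161 = 18.1121.
SD(X) = √18.1121 = 4.25583.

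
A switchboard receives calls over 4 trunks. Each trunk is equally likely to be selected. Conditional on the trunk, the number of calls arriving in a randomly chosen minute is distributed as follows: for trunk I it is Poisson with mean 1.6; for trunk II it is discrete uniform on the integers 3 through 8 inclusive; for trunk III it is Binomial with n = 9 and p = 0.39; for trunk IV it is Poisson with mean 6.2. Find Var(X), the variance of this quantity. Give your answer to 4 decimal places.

6.4460

Per component, I: μ=1.6, E[X²]=4.16; II: μ=5.5, E[X²]=33.1667; III: μ=3.51, E[X²]=14.4612; IV: μ=6.2, E[X²]=44.64.
E[X] = 0.25·1.6 + 0.25·5.5 + 0.25·3.51 + 0.25·6.2 = 4.2025.
E[X²] = 0.25·4.16 + 0.25·33.1667 + 0.25·14.4612 + 0.25·44.64 = 24.107.
Var(X) = E[X²] − (E[X])² = 24.107 − 17.661 = 6.44596.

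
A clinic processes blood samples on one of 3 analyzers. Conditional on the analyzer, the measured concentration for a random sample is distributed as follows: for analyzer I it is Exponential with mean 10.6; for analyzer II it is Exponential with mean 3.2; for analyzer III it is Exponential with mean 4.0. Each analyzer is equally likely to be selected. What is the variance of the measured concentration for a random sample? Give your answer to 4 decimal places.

57.1956

Per component, I: μ=10.6, E[X²]=224.72; II: μ=3.2, E[X²]=20.48; III: μ=4, E[X²]=32.
E[X] = 0.333333·10.6 + 0.333333·3.2 + 0.333333·4 = 5.93333.
E[X²] = 0.333333·224.72 + 0.333333·20.48 + 0.333333·32 = 92.4.
Var(X) = E[X²] − (E[X])² = 92.4 − 35.2044 = 57.1956.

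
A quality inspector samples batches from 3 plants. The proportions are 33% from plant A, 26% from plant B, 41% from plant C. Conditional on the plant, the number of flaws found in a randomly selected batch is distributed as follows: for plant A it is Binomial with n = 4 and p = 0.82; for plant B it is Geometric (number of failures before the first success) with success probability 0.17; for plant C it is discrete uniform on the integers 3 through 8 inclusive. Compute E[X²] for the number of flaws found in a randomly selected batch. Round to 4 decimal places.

31.0083

For each component E[X²] = Var + (mean)², giving A: 11.3488; B: 52.5571; C: 33.1667.
Overall E[X²] = 0.33·11.3488 + 0.26·52.5571 + 0.41·33.1667 = 31.0083.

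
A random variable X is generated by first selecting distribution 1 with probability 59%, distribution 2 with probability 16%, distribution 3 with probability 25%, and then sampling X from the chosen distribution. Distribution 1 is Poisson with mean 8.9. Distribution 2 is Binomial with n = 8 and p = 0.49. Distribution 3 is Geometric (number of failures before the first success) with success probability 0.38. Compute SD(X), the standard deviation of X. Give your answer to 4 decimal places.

4.1216

Per component, 1: μ=8.9, E[X²]=88.11; 2: μ=3.92, E[X²]=17.3656; 3: μ=1.63158, E[X²]=6.95568.
E[X] = 0.59·8.9 + 0.16·3.92 + 0.25·1.63158 = 6.28609.
E[X²] = 0.59·88.11 + 0.16·17.3656 + 0.25·6.95568 = 56.5023.
Var(X) = E[X²] − (E[X])² = 56.5023 − 39.515 = 16.9873.
SD(X) = √16.9873 = 4.12157.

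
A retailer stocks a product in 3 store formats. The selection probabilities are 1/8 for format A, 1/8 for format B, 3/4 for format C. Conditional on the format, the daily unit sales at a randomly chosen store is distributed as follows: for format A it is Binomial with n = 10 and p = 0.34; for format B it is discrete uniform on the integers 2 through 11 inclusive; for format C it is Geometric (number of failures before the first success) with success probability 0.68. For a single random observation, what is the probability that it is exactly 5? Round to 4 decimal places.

Conditional on each format, P(X = 5): A: 0.143389; B: 0.1; C: 0.0022817.
By total probability, P(X = 5) = 0.125·0.143389 + 0.125·0.1 + 0.75·0.0022817 = 0.0321349.

0.0321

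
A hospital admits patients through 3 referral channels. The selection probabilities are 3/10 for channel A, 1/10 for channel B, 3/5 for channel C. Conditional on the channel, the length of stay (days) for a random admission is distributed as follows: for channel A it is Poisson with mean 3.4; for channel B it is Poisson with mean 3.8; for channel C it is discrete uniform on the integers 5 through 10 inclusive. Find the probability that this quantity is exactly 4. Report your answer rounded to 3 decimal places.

Conditional on each channel, P(X = 4): A: 0.185825; B: 0.194359; C: 0.
By total probability, P(X = 4) = 0.3·0.185825 + 0.1·0.194359 + 0.6·0 = 0.0751833.

0.075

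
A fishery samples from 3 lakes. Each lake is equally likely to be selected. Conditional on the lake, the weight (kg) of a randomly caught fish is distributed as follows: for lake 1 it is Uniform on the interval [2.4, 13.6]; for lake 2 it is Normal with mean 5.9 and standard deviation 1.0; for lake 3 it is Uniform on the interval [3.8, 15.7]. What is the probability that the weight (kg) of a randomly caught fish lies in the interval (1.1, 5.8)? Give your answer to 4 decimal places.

0.3106

Conditional on each lake, P(1.1 < X < 5.8): 1: 0.303571; 2: 0.460171; 3: 0.168067.
By total probability, P(1.1 < X < 5.8) = 0.333333·0.303571 + 0.333333·0.460171 + 0.333333·0.168067 = 0.310603.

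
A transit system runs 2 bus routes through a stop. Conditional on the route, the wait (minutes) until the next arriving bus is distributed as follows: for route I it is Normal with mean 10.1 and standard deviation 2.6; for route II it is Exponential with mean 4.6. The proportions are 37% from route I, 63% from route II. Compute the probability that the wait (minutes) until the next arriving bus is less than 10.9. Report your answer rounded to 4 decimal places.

Conditional on each route, P(X < 10.9): I: 0.620842; II: 0.906479.
By total probability, P(X < 10.9) = 0.37·0.620842 + 0.63·0.906479 = 0.800793.

0.8008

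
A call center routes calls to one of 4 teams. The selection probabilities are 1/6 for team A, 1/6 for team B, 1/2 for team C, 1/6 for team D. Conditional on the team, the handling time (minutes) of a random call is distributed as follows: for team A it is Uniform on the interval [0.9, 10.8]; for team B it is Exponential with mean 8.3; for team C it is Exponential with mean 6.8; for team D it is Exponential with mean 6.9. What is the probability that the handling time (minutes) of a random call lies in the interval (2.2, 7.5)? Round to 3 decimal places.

0.410

Conditional on each team, P(2.2 < X < 7.5): A: 0.535354; B: 0.362057; C: 0.391697; D: 0.38975.
By total probability, P(2.2 < X < 7.5) = 0.166667·0.535354 + 0.166667·0.362057 + 0.5·0.391697 + 0.166667·0.38975 = 0.410375.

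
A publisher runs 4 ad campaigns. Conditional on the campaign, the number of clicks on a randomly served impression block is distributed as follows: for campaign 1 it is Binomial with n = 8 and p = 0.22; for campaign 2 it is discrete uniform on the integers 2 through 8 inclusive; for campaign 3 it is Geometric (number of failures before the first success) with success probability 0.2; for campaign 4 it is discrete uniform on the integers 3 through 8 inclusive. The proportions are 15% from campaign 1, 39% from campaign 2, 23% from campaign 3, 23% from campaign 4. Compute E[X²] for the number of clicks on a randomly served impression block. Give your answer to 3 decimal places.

27.889

For each component E[X²] = Var + (mean)², giving 1: 4.4704; 2: 29; 3: 36; 4: 33.1667.
Overall E[X²] = 0.15·4.4704 + 0.39·29 + 0.23·36 + 0.23·33.1667 = 27.8889.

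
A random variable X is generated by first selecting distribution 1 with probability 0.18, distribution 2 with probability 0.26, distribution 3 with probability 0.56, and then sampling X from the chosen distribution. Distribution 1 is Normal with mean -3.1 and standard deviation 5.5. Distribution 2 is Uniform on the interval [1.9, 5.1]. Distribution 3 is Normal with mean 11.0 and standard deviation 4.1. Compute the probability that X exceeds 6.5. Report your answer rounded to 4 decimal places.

0.4910

Conditional on each component, P(X > 6.5): 1: 0.0404529; 2: 0; 3: 0.863802.
By total probability, P(X > 6.5) = 0.18·0.0404529 + 0.26·0 + 0.56·0.863802 = 0.491011.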